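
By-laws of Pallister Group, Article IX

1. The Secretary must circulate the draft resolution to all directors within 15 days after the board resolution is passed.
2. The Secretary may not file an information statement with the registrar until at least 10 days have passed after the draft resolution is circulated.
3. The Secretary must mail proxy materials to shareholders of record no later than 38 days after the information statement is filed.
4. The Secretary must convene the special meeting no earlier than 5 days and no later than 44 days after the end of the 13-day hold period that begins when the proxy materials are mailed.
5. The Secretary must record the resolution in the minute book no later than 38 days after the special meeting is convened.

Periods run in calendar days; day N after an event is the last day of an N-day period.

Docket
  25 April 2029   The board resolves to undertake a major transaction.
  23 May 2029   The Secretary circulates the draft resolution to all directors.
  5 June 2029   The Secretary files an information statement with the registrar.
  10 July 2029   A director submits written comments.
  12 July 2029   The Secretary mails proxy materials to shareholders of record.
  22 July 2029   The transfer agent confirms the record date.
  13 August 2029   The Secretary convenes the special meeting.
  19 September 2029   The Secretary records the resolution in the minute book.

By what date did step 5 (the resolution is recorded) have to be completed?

20 September 2029

Step 5 runs from 13 August 2029, when the special meeting is convened. 38 days after 13 August 2029 is 20 September 2029.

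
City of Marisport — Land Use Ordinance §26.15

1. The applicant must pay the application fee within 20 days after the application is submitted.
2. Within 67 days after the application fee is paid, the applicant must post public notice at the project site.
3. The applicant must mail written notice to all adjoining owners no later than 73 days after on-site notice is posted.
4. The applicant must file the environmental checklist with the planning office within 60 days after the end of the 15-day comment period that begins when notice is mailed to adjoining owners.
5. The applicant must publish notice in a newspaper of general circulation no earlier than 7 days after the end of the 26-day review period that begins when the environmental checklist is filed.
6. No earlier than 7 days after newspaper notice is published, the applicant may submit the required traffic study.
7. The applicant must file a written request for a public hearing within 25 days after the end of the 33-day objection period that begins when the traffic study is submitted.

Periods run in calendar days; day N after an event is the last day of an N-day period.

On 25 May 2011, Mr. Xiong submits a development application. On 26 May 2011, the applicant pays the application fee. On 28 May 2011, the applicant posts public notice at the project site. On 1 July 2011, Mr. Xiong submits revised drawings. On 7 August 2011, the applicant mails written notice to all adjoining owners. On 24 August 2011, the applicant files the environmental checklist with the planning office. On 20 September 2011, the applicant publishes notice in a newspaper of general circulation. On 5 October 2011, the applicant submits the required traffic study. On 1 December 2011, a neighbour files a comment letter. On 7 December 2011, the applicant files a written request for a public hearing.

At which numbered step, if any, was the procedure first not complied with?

Step 5

Step 1: 20 days after 25 May 2011 (when the application is submitted) is 14 June 2011; completed 26 May 2011, before the deadline.
Step 2: 67 days after 26 May 2011 (when the application fee is paid) is 1 August 2011; done 28 May 2011 — timely.
Step 3: 73 days after 28 May 2011 (when on-site notice is posted) is 9 August 2011; 7 August 2011 is within that limit.
Step 4: 60 days after 22 August 2011 (end of the 15-day comment period, which began when notice is mailed to adjoining owners on 7 August 2011) is 21 October 2011; done 24 August 2011 — timely.
Step 5: the earliest permitted date is 7 days after 19 September 2011 (end of the 26-day review period, which began when the environmental checklist is filed on 24 August 2011), i.e. 26 September 2011; done 20 September 2011 — 6 days too early.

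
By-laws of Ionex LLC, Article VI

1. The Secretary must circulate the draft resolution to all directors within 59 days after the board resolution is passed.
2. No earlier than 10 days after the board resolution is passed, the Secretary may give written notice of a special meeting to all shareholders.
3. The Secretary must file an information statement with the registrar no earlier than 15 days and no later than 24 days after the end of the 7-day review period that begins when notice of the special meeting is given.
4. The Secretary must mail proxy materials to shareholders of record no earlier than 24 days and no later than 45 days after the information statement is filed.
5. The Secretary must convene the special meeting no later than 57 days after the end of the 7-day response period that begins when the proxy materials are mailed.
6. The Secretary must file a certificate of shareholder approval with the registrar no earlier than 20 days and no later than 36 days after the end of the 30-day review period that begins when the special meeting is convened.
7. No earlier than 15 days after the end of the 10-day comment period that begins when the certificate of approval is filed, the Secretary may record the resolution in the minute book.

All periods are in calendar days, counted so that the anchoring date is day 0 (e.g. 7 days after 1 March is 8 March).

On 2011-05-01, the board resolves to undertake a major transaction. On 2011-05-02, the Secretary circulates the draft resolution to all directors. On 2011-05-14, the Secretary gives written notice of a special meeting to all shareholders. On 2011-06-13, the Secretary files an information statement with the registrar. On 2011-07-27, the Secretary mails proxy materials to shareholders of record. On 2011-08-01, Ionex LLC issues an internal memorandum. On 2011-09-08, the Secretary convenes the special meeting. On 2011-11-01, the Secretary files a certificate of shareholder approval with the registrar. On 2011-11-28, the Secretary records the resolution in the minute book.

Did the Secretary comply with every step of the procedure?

Step 1: 59 days after 2011-05-01 (when the board resolution is passed) is 2011-06-29; 2011-05-02 is within that limit.
Step 2: the earliest permitted date is 10 days after 2011-05-01 (when the board resolution is passed), i.e. 2011-05-11; done 2011-05-14 — permitted.
Step 3: the window is 15–24 days after 2011-05-21 (end of the 7-day review period, which began when notice of the special meeting is given on 2011-05-14), so 2011-06-05 through 2011-06-14; done 2011-06-13, which is between those dates.
Step 4: the window is 24–45 days after 2011-06-13 (when the information statement is filed), so 2011-07-07 through 2011-07-28; done 2011-07-27 — within the window.
Step 5: 57 days after 2011-08-03 (end of the 7-day response period, which began when the proxy materials are mailed on 2011-07-27) is 2011-09-29; 2011-09-08 is within that limit.
Step 6: the window is 20–36 days after 2011-10-08 (end of the 30-day review period, which began when the special meeting is convened on 2011-09-08), so 2011-10-28 through 2011-11-13; done 2011-11-01 — within the window.
Step 7: the earliest permitted date is 15 days after 2011-11-11 (end of the 10-day comment period, which began when the certificate of approval is filed on 2011-11-01), i.e. 2011-11-26; done 2011-11-28 — permitted.

Yes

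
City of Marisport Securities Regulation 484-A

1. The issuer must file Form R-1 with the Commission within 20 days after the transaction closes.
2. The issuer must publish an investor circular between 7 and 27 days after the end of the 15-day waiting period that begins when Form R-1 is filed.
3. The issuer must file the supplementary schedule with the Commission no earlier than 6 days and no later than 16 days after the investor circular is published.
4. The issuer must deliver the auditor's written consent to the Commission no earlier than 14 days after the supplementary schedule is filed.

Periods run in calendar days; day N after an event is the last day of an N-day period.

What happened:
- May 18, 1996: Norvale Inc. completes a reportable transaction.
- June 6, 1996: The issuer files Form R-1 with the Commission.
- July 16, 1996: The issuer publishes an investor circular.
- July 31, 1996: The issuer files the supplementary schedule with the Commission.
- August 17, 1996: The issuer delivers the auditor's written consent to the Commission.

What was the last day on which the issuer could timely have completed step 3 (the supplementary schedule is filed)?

August 1, 1996

Step 3 runs from July 16, 1996, when the investor circular is published. The window is 6–16 days after July 16, 1996; it closes on August 1, 1996.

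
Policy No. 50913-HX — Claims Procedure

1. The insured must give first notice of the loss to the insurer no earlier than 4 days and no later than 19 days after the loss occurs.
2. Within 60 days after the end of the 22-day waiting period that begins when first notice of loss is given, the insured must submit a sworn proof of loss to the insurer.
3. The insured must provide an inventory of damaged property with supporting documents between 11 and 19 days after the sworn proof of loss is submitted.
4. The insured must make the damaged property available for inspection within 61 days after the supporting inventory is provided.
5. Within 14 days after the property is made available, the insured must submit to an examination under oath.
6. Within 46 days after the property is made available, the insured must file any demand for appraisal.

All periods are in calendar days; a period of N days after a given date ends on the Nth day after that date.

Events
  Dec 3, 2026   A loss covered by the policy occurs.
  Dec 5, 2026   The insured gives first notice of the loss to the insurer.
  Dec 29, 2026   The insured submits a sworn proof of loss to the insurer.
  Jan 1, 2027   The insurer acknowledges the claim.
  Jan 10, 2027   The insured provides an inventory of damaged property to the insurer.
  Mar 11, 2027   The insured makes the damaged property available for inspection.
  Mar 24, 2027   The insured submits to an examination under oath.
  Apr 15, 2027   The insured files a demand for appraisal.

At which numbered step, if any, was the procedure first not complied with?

Step 1

(1) the permitted window runs from Dec 3, 2026 + 4 = Dec 7, 2026 to Dec 3, 2026 + 19 = Dec 22, 2026; done Dec 5, 2026 — 2 days before the window opened.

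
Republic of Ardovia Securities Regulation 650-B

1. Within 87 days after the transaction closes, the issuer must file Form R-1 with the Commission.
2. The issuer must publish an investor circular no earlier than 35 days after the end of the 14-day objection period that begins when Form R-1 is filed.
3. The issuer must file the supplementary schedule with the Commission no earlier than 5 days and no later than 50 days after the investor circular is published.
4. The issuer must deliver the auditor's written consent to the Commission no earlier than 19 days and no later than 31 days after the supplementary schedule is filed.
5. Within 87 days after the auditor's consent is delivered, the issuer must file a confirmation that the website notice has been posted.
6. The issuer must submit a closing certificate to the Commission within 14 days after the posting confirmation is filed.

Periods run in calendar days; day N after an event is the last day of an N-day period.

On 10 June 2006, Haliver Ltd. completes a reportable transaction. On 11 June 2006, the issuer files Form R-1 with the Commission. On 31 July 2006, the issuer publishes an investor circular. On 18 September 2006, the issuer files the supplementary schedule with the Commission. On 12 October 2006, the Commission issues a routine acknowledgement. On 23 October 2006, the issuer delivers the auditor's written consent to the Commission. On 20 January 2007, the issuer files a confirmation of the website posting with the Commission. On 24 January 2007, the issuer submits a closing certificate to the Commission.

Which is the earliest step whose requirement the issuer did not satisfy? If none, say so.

(1) due by 10 June 2006 + 87 days = 5 September 2006; completed 11 June 2006, before the deadline.
(2) permitted from 25 June 2006 + 35 days = 30 July 2006 onward; done 31 July 2006, after the minimum wait.
(3) the permitted window runs from 31 July 2006 + 5 = 5 August 2006 to 31 July 2006 + 50 = 19 September 2006; 18 September 2006 falls inside that range.
(4) the permitted window runs from 18 September 2006 + 19 = 7 October 2006 to 18 September 2006 + 31 = 19 October 2006; 23 October 2006 is 4 days past the end of the window.
The procedure was therefore not followed at step 4.

Step 4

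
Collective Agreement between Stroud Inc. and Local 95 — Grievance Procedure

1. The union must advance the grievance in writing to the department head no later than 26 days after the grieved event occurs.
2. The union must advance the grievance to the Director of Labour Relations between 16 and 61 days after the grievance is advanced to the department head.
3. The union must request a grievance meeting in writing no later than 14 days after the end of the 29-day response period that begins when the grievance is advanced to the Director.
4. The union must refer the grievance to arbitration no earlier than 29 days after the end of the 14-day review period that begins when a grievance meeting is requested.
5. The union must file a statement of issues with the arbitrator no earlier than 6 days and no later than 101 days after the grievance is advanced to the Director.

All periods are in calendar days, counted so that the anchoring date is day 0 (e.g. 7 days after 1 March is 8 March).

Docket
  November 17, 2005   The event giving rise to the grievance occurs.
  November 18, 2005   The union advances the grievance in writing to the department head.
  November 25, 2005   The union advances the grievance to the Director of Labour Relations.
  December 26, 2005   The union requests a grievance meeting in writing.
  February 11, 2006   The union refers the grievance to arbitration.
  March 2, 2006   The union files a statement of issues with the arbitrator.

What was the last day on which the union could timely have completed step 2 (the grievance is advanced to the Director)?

Step 2 runs from November 18, 2005, when the grievance is advanced to the department head. The window is 16–61 days after November 18, 2005; it closes on January 18, 2006.

January 18, 2006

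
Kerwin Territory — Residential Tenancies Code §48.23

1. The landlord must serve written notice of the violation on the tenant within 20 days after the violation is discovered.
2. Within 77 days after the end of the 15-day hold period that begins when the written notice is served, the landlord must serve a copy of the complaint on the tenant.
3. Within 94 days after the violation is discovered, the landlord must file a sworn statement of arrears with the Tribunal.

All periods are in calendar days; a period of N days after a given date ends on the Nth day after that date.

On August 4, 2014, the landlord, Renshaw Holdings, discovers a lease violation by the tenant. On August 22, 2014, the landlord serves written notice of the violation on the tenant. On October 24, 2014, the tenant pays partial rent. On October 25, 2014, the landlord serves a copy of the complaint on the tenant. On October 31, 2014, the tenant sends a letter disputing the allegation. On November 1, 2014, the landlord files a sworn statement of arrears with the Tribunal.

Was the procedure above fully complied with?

Yes

Step 1: 20 days after August 4, 2014 (when the violation is discovered) is August 24, 2014; August 22, 2014 is within that limit.
Step 2: 77 days after September 6, 2014 (end of the 15-day hold period, which began when the written notice is served on August 22, 2014) is November 22, 2014; October 25, 2014 is within that limit.
Step 3: 94 days after August 4, 2014 (when the violation is discovered) is November 6, 2014; done November 1, 2014 — timely.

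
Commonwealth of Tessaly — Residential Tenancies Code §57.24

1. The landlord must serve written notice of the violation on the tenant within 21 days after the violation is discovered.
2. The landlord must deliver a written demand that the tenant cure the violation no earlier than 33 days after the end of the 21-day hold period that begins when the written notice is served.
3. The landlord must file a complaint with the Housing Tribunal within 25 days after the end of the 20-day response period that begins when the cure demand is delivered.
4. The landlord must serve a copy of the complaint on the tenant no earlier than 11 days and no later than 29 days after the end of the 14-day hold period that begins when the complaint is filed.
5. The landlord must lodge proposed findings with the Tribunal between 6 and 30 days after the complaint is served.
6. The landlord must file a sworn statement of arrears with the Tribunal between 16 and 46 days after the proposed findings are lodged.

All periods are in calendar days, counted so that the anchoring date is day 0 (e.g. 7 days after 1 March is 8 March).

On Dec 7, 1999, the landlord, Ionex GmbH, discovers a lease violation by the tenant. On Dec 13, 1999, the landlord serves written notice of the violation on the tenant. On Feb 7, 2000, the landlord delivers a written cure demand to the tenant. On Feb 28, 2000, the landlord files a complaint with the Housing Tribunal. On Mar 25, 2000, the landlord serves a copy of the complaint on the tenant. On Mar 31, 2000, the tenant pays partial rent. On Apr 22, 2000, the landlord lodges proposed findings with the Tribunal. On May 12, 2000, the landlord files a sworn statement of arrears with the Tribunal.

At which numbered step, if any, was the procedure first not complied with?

None — every step was satisfied

Step 1: 21 days after Dec 7, 1999 (when the violation is discovered) is Dec 28, 1999; completed Dec 13, 1999, before the deadline.
Step 2: the earliest permitted date is 33 days after Jan 3, 2000 (end of the 21-day hold period, which began when the written notice is served on Dec 13, 1999), i.e. Feb 5, 2000; done Feb 7, 2000 — permitted.
Step 3: 25 days after Feb 27, 2000 (end of the 20-day response period, which began when the cure demand is delivered on Feb 7, 2000) is Mar 23, 2000; completed Feb 28, 2000, before the deadline.
Step 4: the window is 11–29 days after Mar 13, 2000 (end of the 14-day hold period, which began when the complaint is filed on Feb 28, 2000), so Mar 24, 2000 through Apr 11, 2000; Mar 25, 2000 falls inside that range.
Step 5: the window is 6–30 days after Mar 25, 2000 (when the complaint is served), so Mar 31, 2000 through Apr 24, 2000; Apr 22, 2000 falls inside that range.
Step 6: the window is 16–46 days after Apr 22, 2000 (when the proposed findings are lodged), so May 8, 2000 through Jun 7, 2000; done May 12, 2000 — within the window.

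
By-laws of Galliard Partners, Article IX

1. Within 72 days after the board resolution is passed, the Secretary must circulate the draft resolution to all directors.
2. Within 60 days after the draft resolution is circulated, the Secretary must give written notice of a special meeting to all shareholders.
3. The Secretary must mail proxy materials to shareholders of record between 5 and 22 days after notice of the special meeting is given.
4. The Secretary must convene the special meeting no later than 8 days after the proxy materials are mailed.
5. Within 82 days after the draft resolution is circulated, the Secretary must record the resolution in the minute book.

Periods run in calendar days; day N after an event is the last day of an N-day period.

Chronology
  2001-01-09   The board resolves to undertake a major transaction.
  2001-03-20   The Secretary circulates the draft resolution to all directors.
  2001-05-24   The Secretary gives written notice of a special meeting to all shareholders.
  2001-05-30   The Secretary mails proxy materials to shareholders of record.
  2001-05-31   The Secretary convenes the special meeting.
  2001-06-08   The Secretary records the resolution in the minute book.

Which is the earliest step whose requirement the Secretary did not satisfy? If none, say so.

Step 2

(1) due by 2001-01-09 + 72 days = 2001-03-22; 2001-03-20 is within that limit.
(2) due by 2001-03-20 + 60 days = 2001-05-19; done 2001-05-24 — 5 days late.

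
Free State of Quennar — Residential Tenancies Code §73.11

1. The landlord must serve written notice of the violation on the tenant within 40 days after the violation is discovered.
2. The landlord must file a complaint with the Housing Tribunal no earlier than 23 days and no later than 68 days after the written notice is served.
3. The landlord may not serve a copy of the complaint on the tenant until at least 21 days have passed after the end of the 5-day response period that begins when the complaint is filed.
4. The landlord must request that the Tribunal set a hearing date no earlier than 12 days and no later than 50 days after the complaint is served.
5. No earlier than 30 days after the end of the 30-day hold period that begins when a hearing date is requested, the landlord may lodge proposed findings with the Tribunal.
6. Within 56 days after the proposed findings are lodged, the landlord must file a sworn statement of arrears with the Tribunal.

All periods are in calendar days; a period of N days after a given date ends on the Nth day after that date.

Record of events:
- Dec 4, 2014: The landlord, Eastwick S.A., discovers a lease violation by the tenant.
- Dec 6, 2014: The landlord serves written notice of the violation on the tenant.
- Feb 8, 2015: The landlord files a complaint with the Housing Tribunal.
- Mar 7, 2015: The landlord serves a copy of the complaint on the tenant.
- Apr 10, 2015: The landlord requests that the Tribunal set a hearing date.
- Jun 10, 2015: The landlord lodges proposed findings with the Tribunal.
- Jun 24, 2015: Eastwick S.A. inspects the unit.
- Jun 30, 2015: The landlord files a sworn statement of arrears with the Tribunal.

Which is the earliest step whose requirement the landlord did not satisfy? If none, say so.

(1) due by Dec 4, 2014 + 40 days = Jan 13, 2015; done Dec 6, 2014 — timely.
(2) the permitted window runs from Dec 6, 2014 + 23 = Dec 29, 2014 to Dec 6, 2014 + 68 = Feb 12, 2015; Feb 8, 2015 falls inside that range.
(3) permitted from Feb 13, 2015 + 21 days = Mar 6, 2015 onward; done Mar 7, 2015 — permitted.
(4) the permitted window runs from Mar 7, 2015 + 12 = Mar 19, 2015 to Mar 7, 2015 + 50 = Apr 26, 2015; Apr 10, 2015 falls inside that range.
(5) permitted from May 10, 2015 + 30 days = Jun 9, 2015 onward; done Jun 10, 2015 — permitted.
(6) due by Jun 10, 2015 + 56 days = Aug 5, 2015; done Jun 30, 2015 — timely.

None — every step was satisfied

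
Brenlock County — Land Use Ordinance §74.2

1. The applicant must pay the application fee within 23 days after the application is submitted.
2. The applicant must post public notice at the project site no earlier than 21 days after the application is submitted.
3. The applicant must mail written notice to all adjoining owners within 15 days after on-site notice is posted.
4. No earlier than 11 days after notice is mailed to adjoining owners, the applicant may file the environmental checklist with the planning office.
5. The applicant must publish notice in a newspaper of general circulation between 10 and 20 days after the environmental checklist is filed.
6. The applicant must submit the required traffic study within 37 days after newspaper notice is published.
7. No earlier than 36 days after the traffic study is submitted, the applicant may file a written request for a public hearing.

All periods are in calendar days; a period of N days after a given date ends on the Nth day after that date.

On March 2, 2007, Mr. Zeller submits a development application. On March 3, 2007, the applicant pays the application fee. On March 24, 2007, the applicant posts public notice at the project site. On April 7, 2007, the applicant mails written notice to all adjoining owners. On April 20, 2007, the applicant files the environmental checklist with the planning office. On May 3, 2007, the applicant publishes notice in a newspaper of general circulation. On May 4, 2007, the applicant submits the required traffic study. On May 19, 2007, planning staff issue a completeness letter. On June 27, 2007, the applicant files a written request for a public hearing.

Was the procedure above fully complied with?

Yes

Step 1 — counting 23 days from March 2, 2007 (when the application is submitted) gives a deadline of March 25, 2007; done March 3, 2007 — timely.
Step 2 — must wait 21 days from March 2, 2007 (when the application is submitted), so not before March 23, 2007; done March 24, 2007, after the minimum wait.
Step 3 — counting 15 days from March 24, 2007 (when on-site notice is posted) gives a deadline of April 8, 2007; completed April 7, 2007, before the deadline.
Step 4 — must wait 11 days from April 7, 2007 (when notice is mailed to adjoining owners), so not before April 18, 2007; done April 20, 2007, after the minimum wait.
Step 5 — 10 and 20 days from April 20, 2007 (when the environmental checklist is filed) are April 30, 2007 and May 10, 2007 respectively; done May 3, 2007, which is between those dates.
Step 6 — counting 37 days from May 3, 2007 (when newspaper notice is published) gives a deadline of June 9, 2007; May 4, 2007 is within that limit.
Step 7 — must wait 36 days from May 4, 2007 (when the traffic study is submitted), so not before June 9, 2007; June 27, 2007 is on or after that date.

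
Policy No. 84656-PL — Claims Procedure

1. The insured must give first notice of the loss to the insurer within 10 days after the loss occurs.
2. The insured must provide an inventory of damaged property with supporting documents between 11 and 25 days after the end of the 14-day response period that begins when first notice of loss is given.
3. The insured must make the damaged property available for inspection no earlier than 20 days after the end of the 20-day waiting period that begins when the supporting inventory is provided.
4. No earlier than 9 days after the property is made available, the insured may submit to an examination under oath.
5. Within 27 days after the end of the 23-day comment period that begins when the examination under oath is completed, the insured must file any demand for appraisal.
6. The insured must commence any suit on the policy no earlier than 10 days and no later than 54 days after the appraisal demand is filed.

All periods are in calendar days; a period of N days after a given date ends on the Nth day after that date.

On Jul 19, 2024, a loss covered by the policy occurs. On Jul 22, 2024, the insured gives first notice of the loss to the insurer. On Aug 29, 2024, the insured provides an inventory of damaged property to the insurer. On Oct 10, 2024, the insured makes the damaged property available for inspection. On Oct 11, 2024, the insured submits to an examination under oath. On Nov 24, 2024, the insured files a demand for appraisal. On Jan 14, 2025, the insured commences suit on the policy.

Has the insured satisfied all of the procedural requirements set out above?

Step 1: 10 days after Jul 19, 2024 (when the loss occurs) is Jul 29, 2024; done Jul 22, 2024 — timely.
Step 2: the window is 11–25 days after Aug 5, 2024 (end of the 14-day response period, which began when first notice of loss is given on Jul 22, 2024), so Aug 16, 2024 through Aug 30, 2024; done Aug 29, 2024, which is between those dates.
Step 3: the earliest permitted date is 20 days after Sep 18, 2024 (end of the 20-day waiting period, which began when the supporting inventory is provided on Aug 29, 2024), i.e. Oct 8, 2024; Oct 10, 2024 is on or after that date.
Step 4: the earliest permitted date is 9 days after Oct 10, 2024 (when the property is made available), i.e. Oct 19, 2024; done Oct 11, 2024 — 8 days too early.
The analysis stops there.

No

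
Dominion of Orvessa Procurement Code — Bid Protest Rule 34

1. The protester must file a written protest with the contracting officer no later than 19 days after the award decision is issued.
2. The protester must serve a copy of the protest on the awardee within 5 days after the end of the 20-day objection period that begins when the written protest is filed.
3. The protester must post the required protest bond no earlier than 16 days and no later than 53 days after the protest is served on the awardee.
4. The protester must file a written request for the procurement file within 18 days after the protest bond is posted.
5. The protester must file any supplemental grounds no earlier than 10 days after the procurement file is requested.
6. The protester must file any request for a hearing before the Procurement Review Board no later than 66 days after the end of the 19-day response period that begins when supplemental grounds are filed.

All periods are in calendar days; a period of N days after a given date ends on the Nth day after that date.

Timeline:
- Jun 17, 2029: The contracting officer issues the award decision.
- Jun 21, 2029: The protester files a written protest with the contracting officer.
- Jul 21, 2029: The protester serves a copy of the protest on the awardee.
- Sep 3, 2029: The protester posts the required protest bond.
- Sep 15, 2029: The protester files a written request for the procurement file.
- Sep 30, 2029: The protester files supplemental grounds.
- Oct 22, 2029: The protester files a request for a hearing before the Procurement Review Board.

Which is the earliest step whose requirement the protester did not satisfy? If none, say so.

Step 2

Step 1: 19 days after Jun 17, 2029 (when the award decision is issued) is Jul 6, 2029; completed Jun 21, 2029, before the deadline.
Step 2: 5 days after Jul 11, 2029 (end of the 20-day objection period, which began when the written protest is filed on Jun 21, 2029) is Jul 16, 2029; done Jul 21, 2029 — 5 days late.
Later steps need not be reached.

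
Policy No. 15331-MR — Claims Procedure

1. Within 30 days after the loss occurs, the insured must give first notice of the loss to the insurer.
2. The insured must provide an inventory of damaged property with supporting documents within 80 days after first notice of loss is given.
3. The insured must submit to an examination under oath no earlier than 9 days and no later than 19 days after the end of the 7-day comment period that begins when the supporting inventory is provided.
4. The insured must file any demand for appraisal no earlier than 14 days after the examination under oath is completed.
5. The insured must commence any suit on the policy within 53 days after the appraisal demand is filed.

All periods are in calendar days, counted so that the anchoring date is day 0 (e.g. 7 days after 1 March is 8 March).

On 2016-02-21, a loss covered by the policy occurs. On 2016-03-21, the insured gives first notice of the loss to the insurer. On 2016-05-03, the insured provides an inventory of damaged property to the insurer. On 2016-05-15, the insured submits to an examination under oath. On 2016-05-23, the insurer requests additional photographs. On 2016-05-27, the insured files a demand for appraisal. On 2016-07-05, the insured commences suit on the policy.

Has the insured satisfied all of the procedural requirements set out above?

No

Step 1 — counting 30 days from 2016-02-21 (when the loss occurs) gives a deadline of 2016-03-22; completed 2016-03-21, before the deadline.
Step 2 — counting 80 days from 2016-03-21 (when first notice of loss is given) gives a deadline of 2016-06-09; 2016-05-03 is within that limit.
Step 3 — 9 and 19 days from 2016-05-10 (end of the 7-day comment period, which began when the supporting inventory is provided on 2016-05-03) are 2016-05-19 and 2016-05-29 respectively; 2016-05-15 is 4 days too early.
No need to go further; step 3 was not satisfied.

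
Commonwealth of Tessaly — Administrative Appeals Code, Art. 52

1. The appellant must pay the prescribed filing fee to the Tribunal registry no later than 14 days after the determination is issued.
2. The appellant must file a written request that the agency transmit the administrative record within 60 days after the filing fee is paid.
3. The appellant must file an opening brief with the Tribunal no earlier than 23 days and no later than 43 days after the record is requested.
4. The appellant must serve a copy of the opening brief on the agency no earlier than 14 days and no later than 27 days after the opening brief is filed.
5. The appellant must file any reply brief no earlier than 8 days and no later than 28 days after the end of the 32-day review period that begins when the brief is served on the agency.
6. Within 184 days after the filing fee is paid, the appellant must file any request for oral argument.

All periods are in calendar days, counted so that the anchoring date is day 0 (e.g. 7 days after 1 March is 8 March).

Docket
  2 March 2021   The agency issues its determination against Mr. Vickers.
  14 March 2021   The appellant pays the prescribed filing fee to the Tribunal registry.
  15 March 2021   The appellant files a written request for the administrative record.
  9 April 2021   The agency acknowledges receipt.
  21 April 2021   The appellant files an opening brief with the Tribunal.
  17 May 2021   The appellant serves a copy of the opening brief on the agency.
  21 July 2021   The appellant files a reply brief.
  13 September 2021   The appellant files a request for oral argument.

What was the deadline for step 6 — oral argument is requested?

Step 6 runs from 14 March 2021, when the filing fee is paid. 184 days after 14 March 2021 is 14 September 2021.

14 September 2021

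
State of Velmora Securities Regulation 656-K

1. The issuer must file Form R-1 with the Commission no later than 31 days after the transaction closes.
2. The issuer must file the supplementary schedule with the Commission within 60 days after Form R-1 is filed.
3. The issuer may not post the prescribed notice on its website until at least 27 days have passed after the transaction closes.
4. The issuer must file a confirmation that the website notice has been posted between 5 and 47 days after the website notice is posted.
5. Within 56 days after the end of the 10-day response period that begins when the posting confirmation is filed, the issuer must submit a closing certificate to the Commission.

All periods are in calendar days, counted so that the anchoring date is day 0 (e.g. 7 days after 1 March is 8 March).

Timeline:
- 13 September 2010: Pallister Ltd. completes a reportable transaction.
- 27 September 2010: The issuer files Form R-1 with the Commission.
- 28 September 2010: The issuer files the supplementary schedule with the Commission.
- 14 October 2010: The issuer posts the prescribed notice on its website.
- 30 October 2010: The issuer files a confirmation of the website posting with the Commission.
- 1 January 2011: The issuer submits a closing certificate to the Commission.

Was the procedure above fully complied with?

Yes

(1) due by 13 September 2010 + 31 days = 14 October 2010; done 27 September 2010 — timely.
(2) due by 27 September 2010 + 60 days = 26 November 2010; completed 28 September 2010, before the deadline.
(3) permitted from 13 September 2010 + 27 days = 10 October 2010 onward; 14 October 2010 is on or after that date.
(4) the permitted window runs from 14 October 2010 + 5 = 19 October 2010 to 14 October 2010 + 47 = 30 November 2010; done 30 October 2010, which is between those dates.
(5) due by 9 November 2010 + 56 days = 4 January 2011; 1 January 2011 is within that limit.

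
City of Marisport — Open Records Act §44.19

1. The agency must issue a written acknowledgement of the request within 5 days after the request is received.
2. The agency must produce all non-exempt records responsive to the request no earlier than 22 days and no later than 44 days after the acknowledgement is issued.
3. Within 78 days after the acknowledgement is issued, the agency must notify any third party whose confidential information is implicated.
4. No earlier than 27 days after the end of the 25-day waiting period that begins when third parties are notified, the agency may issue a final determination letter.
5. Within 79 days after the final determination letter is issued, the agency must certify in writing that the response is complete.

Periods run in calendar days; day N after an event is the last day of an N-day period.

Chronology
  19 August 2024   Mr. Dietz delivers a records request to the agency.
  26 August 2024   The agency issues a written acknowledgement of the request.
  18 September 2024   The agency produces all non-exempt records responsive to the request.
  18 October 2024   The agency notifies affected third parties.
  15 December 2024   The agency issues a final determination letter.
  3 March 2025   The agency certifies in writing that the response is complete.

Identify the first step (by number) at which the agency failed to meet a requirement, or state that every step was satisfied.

(1) due by 19 August 2024 + 5 days = 24 August 2024; not done until 26 August 2024, 2 days after the deadline.

Step 1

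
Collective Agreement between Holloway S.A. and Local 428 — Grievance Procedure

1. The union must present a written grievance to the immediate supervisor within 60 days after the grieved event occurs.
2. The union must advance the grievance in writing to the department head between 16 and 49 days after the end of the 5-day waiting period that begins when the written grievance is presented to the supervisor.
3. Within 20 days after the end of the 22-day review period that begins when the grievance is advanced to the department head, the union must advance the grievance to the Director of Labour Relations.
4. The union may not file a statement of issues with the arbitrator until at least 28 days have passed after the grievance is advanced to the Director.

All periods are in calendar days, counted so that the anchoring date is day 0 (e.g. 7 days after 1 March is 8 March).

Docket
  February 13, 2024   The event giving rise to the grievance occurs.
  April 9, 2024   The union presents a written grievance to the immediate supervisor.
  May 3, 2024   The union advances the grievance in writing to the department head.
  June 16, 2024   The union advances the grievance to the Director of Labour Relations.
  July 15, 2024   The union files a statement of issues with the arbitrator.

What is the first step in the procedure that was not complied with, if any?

Step 1 — counting 60 days from February 13, 2024 (when the grieved event occurs) gives a deadline of April 13, 2024; completed April 9, 2024, before the deadline.
Step 2 — 16 and 49 days from April 14, 2024 (end of the 5-day waiting period, which began when the written grievance is presented to the supervisor on April 9, 2024) are April 30, 2024 and June 2, 2024 respectively; done May 3, 2024 — within the window.
Step 3 — counting 20 days from May 25, 2024 (end of the 22-day review period, which began when the grievance is advanced to the department head on May 3, 2024) gives a deadline of June 14, 2024; done June 16, 2024 — 2 days late.

Step 3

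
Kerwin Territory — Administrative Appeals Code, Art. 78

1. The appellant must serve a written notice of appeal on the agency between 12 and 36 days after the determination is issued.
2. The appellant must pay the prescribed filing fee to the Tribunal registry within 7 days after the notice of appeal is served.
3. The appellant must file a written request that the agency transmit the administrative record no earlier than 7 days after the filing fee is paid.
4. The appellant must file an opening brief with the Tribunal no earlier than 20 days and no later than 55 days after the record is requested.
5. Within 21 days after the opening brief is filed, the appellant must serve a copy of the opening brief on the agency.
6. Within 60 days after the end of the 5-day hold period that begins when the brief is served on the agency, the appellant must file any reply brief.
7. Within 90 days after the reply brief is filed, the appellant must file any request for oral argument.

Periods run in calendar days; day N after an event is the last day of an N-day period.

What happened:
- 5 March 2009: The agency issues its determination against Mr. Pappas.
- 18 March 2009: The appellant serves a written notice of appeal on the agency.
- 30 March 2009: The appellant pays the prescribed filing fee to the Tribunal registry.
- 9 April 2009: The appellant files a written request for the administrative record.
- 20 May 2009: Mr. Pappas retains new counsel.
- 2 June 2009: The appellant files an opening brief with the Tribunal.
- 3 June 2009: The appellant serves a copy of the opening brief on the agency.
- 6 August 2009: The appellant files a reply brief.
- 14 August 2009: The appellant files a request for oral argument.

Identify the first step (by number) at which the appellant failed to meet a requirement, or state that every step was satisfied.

Step 1 — 12 and 36 days from 5 March 2009 (when the determination is issued) are 17 March 2009 and 10 April 2009 respectively; done 18 March 2009, which is between those dates.
Step 2 — counting 7 days from 18 March 2009 (when the notice of appeal is served) gives a deadline of 25 March 2009; not done until 30 March 2009, 5 days after the deadline.

Step 2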